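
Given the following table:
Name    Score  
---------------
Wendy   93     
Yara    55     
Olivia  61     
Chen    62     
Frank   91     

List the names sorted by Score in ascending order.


Sorting by Score (ascending):
  Yara: 55
  Olivia: 61
  Chen: 62
  Frank: 91
  Wendy: 93


ANSWER: Yara, Olivia, Chen, Frank, Wendy


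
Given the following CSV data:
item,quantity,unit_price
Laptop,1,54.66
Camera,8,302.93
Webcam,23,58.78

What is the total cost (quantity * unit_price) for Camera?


Row: Camera
quantity = 8
unit_price = 302.93
total = 8 * 302.93 = 2423.44

ANSWER: 2423.44


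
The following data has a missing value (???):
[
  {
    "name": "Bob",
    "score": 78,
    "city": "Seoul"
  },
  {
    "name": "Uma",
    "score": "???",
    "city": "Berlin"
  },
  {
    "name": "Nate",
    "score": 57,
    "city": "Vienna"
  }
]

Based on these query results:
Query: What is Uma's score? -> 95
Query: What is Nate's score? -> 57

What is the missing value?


The missing value is Uma's score
From query: Uma's score = 95

ANSWER: 95


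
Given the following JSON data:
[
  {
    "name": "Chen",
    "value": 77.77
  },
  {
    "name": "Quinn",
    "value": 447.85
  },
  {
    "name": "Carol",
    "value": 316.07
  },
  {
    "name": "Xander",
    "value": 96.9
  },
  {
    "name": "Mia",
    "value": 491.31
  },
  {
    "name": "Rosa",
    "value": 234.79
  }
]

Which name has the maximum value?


Comparing values:
  Chen: 77.77
  Quinn: 447.85
  Carol: 316.07
  Xander: 96.9
  Mia: 491.31
  Rosa: 234.79
Maximum: Mia (491.31)

ANSWER: Mia


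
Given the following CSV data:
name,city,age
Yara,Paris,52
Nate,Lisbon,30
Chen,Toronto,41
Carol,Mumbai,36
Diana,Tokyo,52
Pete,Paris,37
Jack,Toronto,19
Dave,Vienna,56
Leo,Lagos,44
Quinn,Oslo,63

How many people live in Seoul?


Scanning city column for 'Seoul':
Total matches: 0

ANSWER: 0


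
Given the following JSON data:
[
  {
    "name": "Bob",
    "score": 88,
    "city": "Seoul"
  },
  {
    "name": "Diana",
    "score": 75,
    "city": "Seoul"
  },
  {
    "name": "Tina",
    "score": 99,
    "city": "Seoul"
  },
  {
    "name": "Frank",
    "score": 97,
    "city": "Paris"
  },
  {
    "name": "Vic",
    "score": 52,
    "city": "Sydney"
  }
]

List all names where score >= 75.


Filtering records where score >= 75:
  Bob (score=88) -> YES
  Diana (score=75) -> YES
  Tina (score=99) -> YES
  Frank (score=97) -> YES
  Vic (score=52) -> no


ANSWER: Bob, Diana, Tina, Frank


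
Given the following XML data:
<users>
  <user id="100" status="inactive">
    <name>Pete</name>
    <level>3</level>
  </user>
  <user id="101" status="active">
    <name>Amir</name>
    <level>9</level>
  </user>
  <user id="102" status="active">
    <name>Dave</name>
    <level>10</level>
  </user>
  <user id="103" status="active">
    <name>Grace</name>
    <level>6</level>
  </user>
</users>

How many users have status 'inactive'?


Counting users with status='inactive':
  Pete (id=100) -> MATCH
Count: 1

ANSWER: 1


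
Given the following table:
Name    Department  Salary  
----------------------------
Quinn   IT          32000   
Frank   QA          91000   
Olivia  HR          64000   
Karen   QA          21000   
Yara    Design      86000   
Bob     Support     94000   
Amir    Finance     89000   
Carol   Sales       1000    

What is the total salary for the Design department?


Design department members:
  Yara: 86000
Total = 86000 = 86000

ANSWER: 86000


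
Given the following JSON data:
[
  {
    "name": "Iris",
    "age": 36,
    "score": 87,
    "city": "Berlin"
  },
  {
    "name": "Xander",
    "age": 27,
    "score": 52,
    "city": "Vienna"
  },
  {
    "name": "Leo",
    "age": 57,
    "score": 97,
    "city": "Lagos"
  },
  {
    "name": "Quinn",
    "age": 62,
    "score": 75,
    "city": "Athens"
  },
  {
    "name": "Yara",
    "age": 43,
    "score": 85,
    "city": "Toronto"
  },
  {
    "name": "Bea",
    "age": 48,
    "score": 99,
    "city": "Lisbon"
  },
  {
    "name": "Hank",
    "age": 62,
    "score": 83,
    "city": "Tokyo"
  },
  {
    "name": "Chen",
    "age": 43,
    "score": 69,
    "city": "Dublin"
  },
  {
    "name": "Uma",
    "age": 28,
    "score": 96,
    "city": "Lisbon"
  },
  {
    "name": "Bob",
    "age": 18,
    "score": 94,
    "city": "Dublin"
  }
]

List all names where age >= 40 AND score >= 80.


Checking both conditions:
  Iris (age=36, score=87) -> no
  Xander (age=27, score=52) -> no
  Leo (age=57, score=97) -> YES
  Quinn (age=62, score=75) -> no
  Yara (age=43, score=85) -> YES
  Bea (age=48, score=99) -> YES
  Hank (age=62, score=83) -> YES
  Chen (age=43, score=69) -> no
  Uma (age=28, score=96) -> no
  Bob (age=18, score=94) -> no


ANSWER: Leo, Yara, Bea, Hank


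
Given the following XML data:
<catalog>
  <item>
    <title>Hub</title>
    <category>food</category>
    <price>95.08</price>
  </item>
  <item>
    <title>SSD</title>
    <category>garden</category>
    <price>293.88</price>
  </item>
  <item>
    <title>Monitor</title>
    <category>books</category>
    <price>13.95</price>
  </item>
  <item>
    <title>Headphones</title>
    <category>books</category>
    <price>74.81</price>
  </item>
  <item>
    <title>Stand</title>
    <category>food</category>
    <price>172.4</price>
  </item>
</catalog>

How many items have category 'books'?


Scanning <item> elements for <category>books</category>:
  Item 3: Monitor -> MATCH
  Item 4: Headphones -> MATCH
Count: 2

ANSWER: 2


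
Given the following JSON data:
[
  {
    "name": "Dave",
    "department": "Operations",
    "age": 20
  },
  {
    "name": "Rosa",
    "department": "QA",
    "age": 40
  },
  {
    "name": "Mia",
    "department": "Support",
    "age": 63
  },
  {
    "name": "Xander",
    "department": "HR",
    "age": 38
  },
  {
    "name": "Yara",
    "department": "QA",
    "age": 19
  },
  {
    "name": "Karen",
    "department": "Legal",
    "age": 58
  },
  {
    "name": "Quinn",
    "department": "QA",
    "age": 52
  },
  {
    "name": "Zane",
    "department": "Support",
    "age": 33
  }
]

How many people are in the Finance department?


Scanning records for department = Finance
  No matches found
Count: 0

ANSWER: 0


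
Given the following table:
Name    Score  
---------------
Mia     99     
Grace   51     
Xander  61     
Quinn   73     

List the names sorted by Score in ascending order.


Sorting by Score (ascending):
  Grace: 51
  Xander: 61
  Quinn: 73
  Mia: 99


ANSWER: Grace, Xander, Quinn, Mia


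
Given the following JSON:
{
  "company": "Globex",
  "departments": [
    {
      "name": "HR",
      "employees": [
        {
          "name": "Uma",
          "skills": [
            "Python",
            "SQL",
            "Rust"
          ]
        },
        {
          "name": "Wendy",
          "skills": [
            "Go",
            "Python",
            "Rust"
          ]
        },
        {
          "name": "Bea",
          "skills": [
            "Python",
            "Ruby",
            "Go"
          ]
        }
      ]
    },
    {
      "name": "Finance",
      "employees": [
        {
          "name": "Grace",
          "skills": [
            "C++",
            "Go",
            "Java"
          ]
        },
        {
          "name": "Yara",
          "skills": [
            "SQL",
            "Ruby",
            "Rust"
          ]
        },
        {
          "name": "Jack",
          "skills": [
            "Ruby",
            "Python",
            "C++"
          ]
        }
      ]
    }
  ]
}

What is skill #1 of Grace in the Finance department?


Path: departments[1].employees[0].skills[0]
Value: C++

ANSWER: C++


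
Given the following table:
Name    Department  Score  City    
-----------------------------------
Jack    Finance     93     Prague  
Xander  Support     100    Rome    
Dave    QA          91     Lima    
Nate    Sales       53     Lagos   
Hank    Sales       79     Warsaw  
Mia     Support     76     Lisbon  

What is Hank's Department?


Row 5: Hank
Department = Sales

ANSWER: Sales


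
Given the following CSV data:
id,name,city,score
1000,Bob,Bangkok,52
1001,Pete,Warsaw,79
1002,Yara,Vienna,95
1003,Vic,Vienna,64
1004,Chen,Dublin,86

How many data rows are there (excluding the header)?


Counting rows (excluding header):
Header: id,name,city,score
Data rows: 5

ANSWER: 5


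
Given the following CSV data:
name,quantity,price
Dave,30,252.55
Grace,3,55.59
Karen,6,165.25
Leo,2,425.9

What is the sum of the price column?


Values in 'price' column:
  Row 1: 252.55
  Row 2: 55.59
  Row 3: 165.25
  Row 4: 425.9
Sum = 252.55 + 55.59 + 165.25 + 425.9 = 899.29

ANSWER: 899.29


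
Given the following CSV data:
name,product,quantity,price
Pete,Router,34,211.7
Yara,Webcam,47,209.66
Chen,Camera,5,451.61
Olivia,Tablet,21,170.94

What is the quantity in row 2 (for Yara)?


Row 2: Yara
Column 'quantity' = 47

ANSWER: 47


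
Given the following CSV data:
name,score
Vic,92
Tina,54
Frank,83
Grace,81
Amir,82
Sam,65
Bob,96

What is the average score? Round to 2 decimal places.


Scores: 92, 54, 83, 81, 82, 65, 96
Sum = 553
Count = 7
Average = 553 / 7 = 79.00

ANSWER: 79.00


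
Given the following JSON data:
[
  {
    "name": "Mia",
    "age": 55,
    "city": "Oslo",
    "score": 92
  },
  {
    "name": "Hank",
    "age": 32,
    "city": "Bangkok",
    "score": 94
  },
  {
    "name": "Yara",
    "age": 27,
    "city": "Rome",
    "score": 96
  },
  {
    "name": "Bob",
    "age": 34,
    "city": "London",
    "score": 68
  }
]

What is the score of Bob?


Looking up record where name = Bob
Record index: 3
Field 'score' = 68

ANSWER: 68


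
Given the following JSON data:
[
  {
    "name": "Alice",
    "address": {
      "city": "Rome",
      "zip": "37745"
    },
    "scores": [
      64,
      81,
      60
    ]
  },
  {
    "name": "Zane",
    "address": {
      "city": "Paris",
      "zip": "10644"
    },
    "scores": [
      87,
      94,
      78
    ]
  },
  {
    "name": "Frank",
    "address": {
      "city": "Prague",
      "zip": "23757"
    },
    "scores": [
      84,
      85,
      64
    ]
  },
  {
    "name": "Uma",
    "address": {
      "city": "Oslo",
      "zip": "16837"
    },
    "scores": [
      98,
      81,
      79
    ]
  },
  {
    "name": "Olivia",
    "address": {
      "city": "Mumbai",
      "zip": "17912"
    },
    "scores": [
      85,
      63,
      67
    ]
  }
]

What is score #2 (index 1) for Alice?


Path: records[0].scores[1]
Value: 81

ANSWER: 81


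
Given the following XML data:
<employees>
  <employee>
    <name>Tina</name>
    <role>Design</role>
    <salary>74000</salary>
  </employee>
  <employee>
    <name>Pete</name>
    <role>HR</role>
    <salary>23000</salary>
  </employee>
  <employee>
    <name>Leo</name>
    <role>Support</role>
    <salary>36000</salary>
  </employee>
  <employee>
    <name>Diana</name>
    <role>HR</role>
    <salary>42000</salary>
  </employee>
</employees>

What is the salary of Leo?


Searching for <employee> with <name>Leo</name>
Found at position 3
<salary>36000</salary>

ANSWER: 36000


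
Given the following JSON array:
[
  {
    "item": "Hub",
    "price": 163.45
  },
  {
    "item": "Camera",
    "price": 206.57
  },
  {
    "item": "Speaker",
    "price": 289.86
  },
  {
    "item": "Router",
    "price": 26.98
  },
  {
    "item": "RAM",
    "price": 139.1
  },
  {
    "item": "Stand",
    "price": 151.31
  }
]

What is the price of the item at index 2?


Array index 2 -> Speaker
price = 289.86

ANSWER: 289.86


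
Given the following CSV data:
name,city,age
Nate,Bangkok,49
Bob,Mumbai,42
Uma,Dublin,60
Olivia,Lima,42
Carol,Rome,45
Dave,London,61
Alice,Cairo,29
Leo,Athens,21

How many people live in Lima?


Scanning city column for 'Lima':
  Row 4: Olivia -> MATCH
Total matches: 1

ANSWER: 1


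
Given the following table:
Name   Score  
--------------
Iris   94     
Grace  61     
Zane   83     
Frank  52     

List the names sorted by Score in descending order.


Sorting by Score (descending):
  Iris: 94
  Zane: 83
  Grace: 61
  Frank: 52


ANSWER: Iris, Zane, Grace, Frank


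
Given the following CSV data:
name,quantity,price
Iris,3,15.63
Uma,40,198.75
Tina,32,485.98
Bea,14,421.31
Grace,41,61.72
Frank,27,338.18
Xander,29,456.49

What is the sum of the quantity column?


Values in 'quantity' column:
  Row 1: 3
  Row 2: 40
  Row 3: 32
  Row 4: 14
  Row 5: 41
  Row 6: 27
  Row 7: 29
Sum = 3 + 40 + 32 + 14 + 41 + 27 + 29 = 186

ANSWER: 186


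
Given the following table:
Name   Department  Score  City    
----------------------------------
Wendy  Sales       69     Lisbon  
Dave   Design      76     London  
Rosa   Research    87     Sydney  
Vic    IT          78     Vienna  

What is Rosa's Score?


Row 3: Rosa
Score = 87

ANSWER: 87


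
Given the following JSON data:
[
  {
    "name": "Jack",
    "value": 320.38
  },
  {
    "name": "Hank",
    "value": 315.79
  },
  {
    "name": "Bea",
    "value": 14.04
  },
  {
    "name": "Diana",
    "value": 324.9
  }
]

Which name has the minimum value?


Comparing values:
  Jack: 320.38
  Hank: 315.79
  Bea: 14.04
  Diana: 324.9
Minimum: Bea (14.04)

ANSWER: Bea


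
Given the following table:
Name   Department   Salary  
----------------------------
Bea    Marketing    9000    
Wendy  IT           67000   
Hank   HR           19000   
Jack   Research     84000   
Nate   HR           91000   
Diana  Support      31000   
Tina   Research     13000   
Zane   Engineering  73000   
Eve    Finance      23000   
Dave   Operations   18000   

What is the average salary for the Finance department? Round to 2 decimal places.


Finance department members:
  Eve: 23000
Sum = 23000
Count = 1
Average = 23000 / 1 = 23000.00

ANSWER: 23000.00


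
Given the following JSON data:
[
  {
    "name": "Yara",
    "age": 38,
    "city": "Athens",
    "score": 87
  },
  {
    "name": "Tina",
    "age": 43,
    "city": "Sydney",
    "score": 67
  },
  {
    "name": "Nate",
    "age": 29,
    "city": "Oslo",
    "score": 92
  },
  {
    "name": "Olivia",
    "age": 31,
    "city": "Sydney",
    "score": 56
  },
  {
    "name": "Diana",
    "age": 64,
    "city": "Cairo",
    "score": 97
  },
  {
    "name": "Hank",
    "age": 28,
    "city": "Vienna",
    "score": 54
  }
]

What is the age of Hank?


Looking up record where name = Hank
Record index: 5
Field 'age' = 28

ANSWER: 28


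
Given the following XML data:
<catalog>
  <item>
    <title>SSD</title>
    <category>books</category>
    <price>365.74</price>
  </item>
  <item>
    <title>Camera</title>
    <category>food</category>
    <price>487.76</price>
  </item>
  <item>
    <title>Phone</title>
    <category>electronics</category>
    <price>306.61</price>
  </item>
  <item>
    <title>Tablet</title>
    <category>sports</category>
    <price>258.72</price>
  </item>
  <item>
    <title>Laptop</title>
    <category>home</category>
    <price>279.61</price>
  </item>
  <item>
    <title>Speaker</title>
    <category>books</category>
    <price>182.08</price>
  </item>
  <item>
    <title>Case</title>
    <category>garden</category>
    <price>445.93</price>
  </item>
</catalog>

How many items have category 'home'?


Scanning <item> elements for <category>home</category>:
  Item 5: Laptop -> MATCH
Count: 1

ANSWER: 1


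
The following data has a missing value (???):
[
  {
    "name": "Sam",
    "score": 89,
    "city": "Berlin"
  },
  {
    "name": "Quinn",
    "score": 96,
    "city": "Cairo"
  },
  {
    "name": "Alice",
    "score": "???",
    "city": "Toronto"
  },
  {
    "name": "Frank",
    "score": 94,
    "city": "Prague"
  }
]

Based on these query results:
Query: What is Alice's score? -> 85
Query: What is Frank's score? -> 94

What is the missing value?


The missing value is Alice's score
From query: Alice's score = 85

ANSWER: 85


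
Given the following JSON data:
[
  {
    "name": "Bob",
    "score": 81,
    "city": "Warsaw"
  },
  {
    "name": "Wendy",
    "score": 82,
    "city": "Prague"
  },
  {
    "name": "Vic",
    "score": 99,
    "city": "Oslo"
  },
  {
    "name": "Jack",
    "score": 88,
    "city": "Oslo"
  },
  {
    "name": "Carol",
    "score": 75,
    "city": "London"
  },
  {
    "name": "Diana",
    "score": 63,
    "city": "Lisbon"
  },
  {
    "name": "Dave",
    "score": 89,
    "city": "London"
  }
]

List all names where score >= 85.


Filtering records where score >= 85:
  Bob (score=81) -> no
  Wendy (score=82) -> no
  Vic (score=99) -> YES
  Jack (score=88) -> YES
  Carol (score=75) -> no
  Diana (score=63) -> no
  Dave (score=89) -> YES


ANSWER: Vic, Jack, Dave


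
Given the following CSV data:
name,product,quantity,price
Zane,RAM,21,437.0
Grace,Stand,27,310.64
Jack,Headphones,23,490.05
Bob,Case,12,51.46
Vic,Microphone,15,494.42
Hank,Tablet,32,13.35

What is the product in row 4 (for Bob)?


Row 4: Bob
Column 'product' = Case

ANSWER: Case


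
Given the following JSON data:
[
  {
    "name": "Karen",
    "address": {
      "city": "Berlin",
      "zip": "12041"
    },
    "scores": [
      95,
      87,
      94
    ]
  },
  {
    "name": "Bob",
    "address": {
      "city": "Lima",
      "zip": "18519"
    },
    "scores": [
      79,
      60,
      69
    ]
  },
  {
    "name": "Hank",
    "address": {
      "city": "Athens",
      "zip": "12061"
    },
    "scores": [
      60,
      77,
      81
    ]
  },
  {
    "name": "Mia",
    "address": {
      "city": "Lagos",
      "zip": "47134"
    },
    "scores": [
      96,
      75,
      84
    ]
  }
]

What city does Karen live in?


Path: records[0].address.city
Value: Berlin

ANSWER: Berlin


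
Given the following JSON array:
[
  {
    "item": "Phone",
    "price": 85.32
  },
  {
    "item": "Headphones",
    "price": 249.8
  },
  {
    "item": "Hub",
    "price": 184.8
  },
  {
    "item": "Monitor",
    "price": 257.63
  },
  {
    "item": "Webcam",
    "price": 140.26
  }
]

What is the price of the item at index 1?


Array index 1 -> Headphones
price = 249.8

ANSWER: 249.8


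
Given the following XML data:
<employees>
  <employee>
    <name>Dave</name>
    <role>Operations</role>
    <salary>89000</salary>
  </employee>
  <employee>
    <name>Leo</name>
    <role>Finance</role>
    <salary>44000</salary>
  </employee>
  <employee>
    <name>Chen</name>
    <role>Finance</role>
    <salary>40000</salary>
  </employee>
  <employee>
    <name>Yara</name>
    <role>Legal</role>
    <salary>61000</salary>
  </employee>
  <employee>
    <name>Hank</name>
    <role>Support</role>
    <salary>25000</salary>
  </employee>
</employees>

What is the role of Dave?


Searching for <employee> with <name>Dave</name>
Found at position 1
<role>Operations</role>

ANSWER: Operations


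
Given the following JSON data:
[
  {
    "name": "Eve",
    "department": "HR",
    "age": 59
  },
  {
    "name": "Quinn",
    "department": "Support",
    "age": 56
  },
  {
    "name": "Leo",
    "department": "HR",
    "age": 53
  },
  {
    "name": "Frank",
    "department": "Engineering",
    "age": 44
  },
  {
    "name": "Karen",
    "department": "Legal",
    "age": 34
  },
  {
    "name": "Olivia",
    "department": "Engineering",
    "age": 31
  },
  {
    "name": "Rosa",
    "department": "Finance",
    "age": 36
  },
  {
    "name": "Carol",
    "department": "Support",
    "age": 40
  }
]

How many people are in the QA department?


Scanning records for department = QA
  No matches found
Count: 0

ANSWER: 0


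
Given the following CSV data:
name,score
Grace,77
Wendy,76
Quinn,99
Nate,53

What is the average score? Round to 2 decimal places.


Scores: 77, 76, 99, 53
Sum = 305
Count = 4
Average = 305 / 4 = 76.25

ANSWER: 76.25


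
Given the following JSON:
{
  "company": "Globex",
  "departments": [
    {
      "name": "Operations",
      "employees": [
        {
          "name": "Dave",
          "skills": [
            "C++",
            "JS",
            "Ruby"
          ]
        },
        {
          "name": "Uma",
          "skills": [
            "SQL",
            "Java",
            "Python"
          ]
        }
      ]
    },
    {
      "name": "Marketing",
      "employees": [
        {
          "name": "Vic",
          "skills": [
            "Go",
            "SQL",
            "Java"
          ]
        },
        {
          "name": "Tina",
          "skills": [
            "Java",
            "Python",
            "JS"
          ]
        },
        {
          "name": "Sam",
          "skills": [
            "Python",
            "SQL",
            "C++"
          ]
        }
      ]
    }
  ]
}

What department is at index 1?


Path: departments[1].name
Value: Marketing

ANSWER: Marketing


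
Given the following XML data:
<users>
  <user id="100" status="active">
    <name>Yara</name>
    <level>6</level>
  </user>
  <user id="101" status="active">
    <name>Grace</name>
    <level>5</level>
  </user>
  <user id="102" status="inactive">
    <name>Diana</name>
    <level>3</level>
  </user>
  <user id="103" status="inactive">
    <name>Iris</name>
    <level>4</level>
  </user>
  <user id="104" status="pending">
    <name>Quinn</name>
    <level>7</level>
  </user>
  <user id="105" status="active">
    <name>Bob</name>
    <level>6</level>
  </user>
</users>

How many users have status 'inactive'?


Counting users with status='inactive':
  Diana (id=102) -> MATCH
  Iris (id=103) -> MATCH
Count: 2

ANSWER: 2


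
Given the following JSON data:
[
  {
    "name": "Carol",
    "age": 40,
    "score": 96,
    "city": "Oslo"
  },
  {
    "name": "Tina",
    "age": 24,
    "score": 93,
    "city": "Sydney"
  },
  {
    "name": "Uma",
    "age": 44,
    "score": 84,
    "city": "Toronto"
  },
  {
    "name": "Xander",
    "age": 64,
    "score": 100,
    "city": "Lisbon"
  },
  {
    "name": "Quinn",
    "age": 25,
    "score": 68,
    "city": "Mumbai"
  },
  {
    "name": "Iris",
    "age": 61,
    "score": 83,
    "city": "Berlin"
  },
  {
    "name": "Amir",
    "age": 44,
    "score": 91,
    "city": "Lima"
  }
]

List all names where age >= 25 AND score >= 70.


Checking both conditions:
  Carol (age=40, score=96) -> YES
  Tina (age=24, score=93) -> no
  Uma (age=44, score=84) -> YES
  Xander (age=64, score=100) -> YES
  Quinn (age=25, score=68) -> no
  Iris (age=61, score=83) -> YES
  Amir (age=44, score=91) -> YES


ANSWER: Carol, Uma, Xander, Iris, Amir


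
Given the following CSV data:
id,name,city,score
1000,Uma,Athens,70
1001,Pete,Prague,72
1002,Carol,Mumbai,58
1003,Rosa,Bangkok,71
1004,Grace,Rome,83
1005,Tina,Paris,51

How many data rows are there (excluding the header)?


Counting rows (excluding header):
Header: id,name,city,score
Data rows: 6

ANSWER: 6


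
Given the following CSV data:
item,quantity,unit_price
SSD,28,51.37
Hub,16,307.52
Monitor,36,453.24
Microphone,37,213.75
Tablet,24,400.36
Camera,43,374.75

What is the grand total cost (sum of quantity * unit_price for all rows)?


Computing row totals:
  SSD: 28 * 51.37 = 1438.36
  Hub: 16 * 307.52 = 4920.32
  Monitor: 36 * 453.24 = 16316.64
  Microphone: 37 * 213.75 = 7908.75
  Tablet: 24 * 400.36 = 9608.64
  Camera: 43 * 374.75 = 16114.25
Grand total = 1438.36 + 4920.32 + 16316.64 + 7908.75 + 9608.64 + 16114.25 = 56306.96

ANSWER: 56306.96


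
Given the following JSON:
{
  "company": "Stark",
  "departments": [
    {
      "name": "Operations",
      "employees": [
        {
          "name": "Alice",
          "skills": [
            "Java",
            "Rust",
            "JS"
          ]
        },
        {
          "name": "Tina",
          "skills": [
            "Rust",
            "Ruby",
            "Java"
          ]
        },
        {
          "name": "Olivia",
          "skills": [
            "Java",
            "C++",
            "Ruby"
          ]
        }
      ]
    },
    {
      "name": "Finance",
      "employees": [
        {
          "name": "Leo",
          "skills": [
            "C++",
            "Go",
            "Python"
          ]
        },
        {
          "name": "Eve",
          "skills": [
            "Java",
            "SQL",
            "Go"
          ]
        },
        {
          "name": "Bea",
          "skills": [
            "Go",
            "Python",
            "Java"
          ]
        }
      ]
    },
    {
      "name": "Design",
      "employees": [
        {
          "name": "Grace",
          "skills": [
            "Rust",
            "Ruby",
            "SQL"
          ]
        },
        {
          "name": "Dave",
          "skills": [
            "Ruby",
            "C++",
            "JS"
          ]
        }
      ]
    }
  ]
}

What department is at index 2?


Path: departments[2].name
Value: Design

ANSWER: Design


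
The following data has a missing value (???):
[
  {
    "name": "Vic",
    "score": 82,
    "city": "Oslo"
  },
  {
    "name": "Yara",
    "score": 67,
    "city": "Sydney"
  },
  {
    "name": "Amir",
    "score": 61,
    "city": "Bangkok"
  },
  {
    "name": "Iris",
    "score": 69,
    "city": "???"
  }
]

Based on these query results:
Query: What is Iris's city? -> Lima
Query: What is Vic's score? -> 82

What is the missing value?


The missing value is Iris's city
From query: Iris's city = Lima

ANSWER: Lima


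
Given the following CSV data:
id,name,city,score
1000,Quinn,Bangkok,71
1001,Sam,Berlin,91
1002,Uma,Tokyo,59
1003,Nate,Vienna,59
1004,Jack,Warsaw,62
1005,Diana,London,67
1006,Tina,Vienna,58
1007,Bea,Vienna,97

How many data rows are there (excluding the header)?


Counting rows (excluding header):
Header: id,name,city,score
Data rows: 8

ANSWER: 8


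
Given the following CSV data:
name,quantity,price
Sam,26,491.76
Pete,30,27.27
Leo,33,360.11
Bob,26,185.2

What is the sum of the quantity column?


Values in 'quantity' column:
  Row 1: 26
  Row 2: 30
  Row 3: 33
  Row 4: 26
Sum = 26 + 30 + 33 + 26 = 115

ANSWER: 115


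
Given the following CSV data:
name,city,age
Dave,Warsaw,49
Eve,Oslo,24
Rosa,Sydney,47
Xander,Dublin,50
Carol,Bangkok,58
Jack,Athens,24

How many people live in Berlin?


Scanning city column for 'Berlin':
Total matches: 0

ANSWER: 0


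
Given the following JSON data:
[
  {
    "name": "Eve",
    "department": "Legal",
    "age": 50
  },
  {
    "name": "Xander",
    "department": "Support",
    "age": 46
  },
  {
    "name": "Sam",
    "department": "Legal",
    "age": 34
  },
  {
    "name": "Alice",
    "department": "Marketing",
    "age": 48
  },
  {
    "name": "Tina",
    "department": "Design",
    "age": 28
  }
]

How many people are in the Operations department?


Scanning records for department = Operations
  No matches found
Count: 0

ANSWER: 0


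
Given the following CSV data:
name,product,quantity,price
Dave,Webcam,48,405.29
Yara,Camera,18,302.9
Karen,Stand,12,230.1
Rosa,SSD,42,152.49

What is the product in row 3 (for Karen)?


Row 3: Karen
Column 'product' = Stand

ANSWER: Stand


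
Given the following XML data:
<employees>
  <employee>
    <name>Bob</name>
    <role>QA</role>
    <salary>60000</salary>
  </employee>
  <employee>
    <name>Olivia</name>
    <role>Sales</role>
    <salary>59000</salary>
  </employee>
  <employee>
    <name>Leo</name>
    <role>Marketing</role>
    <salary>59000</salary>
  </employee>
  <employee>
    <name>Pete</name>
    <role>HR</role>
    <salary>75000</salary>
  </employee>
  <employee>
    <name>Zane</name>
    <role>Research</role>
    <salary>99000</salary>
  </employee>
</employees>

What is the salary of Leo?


Searching for <employee> with <name>Leo</name>
Found at position 3
<salary>59000</salary>

ANSWER: 59000


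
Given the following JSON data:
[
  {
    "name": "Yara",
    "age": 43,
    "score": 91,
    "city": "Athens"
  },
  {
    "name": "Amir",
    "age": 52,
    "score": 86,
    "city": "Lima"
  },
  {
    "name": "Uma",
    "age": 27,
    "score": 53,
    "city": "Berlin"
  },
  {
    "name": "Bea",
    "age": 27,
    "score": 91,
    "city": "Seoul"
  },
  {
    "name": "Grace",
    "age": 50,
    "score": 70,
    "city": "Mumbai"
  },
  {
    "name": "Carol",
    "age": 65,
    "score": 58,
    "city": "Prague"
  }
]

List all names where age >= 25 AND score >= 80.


Checking both conditions:
  Yara (age=43, score=91) -> YES
  Amir (age=52, score=86) -> YES
  Uma (age=27, score=53) -> no
  Bea (age=27, score=91) -> YES
  Grace (age=50, score=70) -> no
  Carol (age=65, score=58) -> no


ANSWER: Yara, Amir, Bea


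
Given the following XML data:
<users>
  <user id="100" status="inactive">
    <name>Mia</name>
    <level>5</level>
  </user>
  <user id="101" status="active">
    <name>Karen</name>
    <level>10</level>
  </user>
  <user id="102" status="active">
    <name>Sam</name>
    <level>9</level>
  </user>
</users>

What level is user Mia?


Finding user: Mia
<level>5</level>

ANSWER: 5


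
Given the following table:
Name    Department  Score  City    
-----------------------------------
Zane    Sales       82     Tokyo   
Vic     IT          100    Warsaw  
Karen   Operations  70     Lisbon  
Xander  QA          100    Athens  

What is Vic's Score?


Row 2: Vic
Score = 100

ANSWER: 100


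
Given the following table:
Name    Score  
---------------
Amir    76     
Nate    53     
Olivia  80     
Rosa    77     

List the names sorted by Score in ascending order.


Sorting by Score (ascending):
  Nate: 53
  Amir: 76
  Rosa: 77
  Olivia: 80


ANSWER: Nate, Amir, Rosa, Olivia


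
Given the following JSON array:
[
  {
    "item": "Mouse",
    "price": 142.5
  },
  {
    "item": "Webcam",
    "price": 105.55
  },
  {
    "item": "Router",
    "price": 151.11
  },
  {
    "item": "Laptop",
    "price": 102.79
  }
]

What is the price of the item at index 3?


Array index 3 -> Laptop
price = 102.79

ANSWER: 102.79


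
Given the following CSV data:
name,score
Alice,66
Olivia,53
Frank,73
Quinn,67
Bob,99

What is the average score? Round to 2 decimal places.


Scores: 66, 53, 73, 67, 99
Sum = 358
Count = 5
Average = 358 / 5 = 71.60

ANSWER: 71.60


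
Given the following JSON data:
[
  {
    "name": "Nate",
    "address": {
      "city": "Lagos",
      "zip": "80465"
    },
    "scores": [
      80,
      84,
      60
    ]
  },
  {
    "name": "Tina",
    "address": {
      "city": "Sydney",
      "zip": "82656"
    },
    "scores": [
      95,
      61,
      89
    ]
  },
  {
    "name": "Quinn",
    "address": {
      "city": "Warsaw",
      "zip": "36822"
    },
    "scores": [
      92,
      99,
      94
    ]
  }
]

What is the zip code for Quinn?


Path: records[2].address.zip
Value: 36822

ANSWER: 36822


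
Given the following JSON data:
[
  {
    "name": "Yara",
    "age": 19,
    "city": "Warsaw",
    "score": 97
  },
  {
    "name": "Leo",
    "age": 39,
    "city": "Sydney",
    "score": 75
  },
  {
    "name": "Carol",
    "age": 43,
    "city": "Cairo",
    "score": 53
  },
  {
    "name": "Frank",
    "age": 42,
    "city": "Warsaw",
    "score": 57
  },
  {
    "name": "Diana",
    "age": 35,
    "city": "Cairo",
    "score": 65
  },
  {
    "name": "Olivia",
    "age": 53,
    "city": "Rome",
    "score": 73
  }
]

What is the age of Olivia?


Looking up record where name = Olivia
Record index: 5
Field 'age' = 53

ANSWER: 53


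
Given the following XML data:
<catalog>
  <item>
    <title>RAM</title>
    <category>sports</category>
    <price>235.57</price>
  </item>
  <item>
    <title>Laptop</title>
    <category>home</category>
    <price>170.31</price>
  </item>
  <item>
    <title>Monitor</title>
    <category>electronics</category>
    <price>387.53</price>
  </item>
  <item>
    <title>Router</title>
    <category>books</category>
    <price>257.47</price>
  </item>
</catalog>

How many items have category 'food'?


Scanning <item> elements for <category>food</category>:
Count: 0

ANSWER: 0


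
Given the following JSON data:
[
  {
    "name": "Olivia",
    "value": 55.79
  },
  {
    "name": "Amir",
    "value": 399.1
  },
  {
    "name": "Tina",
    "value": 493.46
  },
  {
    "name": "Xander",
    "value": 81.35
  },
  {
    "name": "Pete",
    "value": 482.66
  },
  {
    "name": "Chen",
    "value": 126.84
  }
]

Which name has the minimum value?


Comparing values:
  Olivia: 55.79
  Amir: 399.1
  Tina: 493.46
  Xander: 81.35
  Pete: 482.66
  Chen: 126.84
Minimum: Olivia (55.79)

ANSWER: Olivia


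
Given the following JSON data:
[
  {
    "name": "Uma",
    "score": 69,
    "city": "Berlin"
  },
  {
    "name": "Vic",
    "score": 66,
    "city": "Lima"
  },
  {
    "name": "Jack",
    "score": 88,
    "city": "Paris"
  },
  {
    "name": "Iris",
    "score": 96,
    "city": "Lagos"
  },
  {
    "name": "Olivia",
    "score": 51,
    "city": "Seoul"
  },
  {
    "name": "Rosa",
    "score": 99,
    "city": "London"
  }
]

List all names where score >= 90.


Filtering records where score >= 90:
  Uma (score=69) -> no
  Vic (score=66) -> no
  Jack (score=88) -> no
  Iris (score=96) -> YES
  Olivia (score=51) -> no
  Rosa (score=99) -> YES


ANSWER: Iris, Rosa


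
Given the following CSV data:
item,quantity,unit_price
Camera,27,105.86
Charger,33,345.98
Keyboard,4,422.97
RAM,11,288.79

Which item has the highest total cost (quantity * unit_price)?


Computing row totals:
  Camera: 2858.22
  Charger: 11417.34
  Keyboard: 1691.88
  RAM: 3176.69
Maximum: Charger (11417.34)

ANSWER: Charger


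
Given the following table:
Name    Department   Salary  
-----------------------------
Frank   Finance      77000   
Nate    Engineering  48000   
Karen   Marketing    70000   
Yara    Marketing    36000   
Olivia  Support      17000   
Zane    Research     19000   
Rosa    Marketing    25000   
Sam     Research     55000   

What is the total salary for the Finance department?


Finance department members:
  Frank: 77000
Total = 77000 = 77000

ANSWER: 77000


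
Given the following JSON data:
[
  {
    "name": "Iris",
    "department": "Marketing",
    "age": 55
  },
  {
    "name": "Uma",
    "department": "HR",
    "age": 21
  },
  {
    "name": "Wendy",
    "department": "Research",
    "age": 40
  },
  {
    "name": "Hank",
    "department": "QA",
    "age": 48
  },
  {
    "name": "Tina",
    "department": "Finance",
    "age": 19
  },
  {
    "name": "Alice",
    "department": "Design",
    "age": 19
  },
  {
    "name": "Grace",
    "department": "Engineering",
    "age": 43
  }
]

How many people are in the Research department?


Scanning records for department = Research
  Record 2: Wendy
Count: 1

ANSWER: 1


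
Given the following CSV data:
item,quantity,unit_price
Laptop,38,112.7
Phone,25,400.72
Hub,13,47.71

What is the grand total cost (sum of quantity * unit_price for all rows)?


Computing row totals:
  Laptop: 38 * 112.7 = 4282.6
  Phone: 25 * 400.72 = 10018.0
  Hub: 13 * 47.71 = 620.23
Grand total = 4282.6 + 10018.0 + 620.23 = 14920.83

ANSWER: 14920.83


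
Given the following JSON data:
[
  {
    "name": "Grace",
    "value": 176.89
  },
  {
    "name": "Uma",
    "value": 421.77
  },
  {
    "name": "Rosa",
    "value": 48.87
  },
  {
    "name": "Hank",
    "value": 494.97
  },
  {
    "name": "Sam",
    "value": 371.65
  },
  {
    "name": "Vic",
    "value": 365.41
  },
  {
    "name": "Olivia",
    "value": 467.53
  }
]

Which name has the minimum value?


Comparing values:
  Grace: 176.89
  Uma: 421.77
  Rosa: 48.87
  Hank: 494.97
  Sam: 371.65
  Vic: 365.41
  Olivia: 467.53
Minimum: Rosa (48.87)

ANSWER: Rosa


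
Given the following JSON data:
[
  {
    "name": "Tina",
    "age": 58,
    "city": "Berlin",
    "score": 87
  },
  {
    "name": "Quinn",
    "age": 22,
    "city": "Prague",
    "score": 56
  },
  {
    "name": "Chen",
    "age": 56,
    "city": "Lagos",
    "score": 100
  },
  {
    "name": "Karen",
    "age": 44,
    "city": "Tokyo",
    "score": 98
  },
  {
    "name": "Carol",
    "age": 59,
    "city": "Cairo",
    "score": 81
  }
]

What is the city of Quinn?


Looking up record where name = Quinn
Record index: 1
Field 'city' = Prague

ANSWER: Prague


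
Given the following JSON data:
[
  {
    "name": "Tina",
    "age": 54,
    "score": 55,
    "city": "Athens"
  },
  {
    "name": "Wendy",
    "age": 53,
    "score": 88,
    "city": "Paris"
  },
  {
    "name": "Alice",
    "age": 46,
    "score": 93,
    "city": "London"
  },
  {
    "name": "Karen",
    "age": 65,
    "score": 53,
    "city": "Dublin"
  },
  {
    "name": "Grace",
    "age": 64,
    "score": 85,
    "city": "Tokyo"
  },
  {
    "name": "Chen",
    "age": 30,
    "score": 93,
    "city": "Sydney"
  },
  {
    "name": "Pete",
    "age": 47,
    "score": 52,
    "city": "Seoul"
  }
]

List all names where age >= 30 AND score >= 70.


Checking both conditions:
  Tina (age=54, score=55) -> no
  Wendy (age=53, score=88) -> YES
  Alice (age=46, score=93) -> YES
  Karen (age=65, score=53) -> no
  Grace (age=64, score=85) -> YES
  Chen (age=30, score=93) -> YES
  Pete (age=47, score=52) -> no


ANSWER: Wendy, Alice, Grace, Chen


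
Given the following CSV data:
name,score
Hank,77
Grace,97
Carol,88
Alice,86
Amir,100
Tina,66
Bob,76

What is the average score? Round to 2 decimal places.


Scores: 77, 97, 88, 86, 100, 66, 76
Sum = 590
Count = 7
Average = 590 / 7 = 84.29

ANSWER: 84.29


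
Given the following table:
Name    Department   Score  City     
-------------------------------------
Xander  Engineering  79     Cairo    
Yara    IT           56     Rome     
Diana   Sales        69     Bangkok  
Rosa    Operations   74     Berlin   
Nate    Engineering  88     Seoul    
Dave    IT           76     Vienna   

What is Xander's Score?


Row 1: Xander
Score = 79

ANSWER: 79


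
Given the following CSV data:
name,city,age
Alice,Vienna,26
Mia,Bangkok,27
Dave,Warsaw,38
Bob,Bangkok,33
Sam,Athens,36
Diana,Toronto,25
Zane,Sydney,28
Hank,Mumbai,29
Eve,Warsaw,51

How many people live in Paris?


Scanning city column for 'Paris':
Total matches: 0

ANSWER: 0


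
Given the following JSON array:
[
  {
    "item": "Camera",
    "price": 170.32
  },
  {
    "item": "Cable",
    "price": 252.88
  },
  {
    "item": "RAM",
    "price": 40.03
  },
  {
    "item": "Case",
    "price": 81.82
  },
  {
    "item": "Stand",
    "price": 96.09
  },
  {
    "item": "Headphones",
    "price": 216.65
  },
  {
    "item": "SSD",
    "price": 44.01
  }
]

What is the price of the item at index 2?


Array index 2 -> RAM
price = 40.03

ANSWER: 40.03


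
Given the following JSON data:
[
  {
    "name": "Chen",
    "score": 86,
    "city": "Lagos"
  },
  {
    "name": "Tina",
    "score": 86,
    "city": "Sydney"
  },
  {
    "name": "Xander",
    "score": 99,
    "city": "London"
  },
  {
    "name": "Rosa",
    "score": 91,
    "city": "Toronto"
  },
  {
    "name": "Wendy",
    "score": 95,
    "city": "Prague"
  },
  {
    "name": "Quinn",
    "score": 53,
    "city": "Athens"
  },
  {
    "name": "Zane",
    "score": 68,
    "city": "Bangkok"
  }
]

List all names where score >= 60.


Filtering records where score >= 60:
  Chen (score=86) -> YES
  Tina (score=86) -> YES
  Xander (score=99) -> YES
  Rosa (score=91) -> YES
  Wendy (score=95) -> YES
  Quinn (score=53) -> no
  Zane (score=68) -> YES


ANSWER: Chen, Tina, Xander, Rosa, Wendy, Zane


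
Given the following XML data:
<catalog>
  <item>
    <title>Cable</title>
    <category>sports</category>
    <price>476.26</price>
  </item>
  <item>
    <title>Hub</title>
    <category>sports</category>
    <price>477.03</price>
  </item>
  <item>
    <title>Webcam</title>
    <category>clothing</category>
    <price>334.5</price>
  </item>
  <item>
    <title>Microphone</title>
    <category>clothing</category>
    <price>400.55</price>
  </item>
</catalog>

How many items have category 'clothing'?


Scanning <item> elements for <category>clothing</category>:
  Item 3: Webcam -> MATCH
  Item 4: Microphone -> MATCH
Count: 2

ANSWER: 2


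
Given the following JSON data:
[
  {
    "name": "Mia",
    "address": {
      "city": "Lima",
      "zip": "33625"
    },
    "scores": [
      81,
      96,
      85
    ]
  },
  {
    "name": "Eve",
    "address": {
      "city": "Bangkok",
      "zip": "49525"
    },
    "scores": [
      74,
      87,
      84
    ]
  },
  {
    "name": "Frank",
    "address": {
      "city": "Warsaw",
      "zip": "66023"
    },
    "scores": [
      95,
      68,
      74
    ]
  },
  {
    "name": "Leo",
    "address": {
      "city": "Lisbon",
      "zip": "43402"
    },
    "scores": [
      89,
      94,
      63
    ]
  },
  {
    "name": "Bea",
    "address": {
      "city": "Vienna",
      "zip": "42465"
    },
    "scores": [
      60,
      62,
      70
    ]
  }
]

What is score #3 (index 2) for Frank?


Path: records[2].scores[2]
Value: 74

ANSWER: 74
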